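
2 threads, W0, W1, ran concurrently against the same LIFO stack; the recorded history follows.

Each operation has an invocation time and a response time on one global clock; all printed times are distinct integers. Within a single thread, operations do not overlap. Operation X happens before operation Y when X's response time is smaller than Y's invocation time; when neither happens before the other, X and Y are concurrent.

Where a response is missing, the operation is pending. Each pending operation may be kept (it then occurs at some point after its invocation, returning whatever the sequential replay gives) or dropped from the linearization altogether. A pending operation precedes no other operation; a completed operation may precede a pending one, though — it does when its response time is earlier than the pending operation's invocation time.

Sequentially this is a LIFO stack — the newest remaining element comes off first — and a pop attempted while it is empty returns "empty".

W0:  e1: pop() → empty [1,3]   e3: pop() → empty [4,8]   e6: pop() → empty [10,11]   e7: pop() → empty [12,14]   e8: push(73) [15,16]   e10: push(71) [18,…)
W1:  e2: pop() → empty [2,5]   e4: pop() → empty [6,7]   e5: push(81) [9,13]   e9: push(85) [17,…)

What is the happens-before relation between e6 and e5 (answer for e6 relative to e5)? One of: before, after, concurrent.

concurrent

e6 spans [10,11], e5 spans [9,13]
the intervals overlap in both directions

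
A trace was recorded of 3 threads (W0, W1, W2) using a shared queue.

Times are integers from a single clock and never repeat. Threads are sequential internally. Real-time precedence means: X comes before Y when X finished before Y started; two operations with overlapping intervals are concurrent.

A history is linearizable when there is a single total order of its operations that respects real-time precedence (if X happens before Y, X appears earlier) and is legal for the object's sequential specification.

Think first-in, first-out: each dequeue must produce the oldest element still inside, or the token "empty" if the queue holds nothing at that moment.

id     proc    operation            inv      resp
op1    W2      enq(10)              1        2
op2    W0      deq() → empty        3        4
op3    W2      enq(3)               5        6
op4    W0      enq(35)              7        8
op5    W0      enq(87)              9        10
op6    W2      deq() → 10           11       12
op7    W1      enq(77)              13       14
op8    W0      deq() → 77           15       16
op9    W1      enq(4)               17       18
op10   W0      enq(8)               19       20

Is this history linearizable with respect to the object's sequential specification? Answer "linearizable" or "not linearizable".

not linearizable

events 1..3 are fine; event 4 — the response of op2 at time 4 — makes the prefix non-linearizable
exhaustive check: the 2 completed queue ops admit one real-time order; illegal
one such order, op1, op2, breaks at step 2 where op2 deq() → empty is illegal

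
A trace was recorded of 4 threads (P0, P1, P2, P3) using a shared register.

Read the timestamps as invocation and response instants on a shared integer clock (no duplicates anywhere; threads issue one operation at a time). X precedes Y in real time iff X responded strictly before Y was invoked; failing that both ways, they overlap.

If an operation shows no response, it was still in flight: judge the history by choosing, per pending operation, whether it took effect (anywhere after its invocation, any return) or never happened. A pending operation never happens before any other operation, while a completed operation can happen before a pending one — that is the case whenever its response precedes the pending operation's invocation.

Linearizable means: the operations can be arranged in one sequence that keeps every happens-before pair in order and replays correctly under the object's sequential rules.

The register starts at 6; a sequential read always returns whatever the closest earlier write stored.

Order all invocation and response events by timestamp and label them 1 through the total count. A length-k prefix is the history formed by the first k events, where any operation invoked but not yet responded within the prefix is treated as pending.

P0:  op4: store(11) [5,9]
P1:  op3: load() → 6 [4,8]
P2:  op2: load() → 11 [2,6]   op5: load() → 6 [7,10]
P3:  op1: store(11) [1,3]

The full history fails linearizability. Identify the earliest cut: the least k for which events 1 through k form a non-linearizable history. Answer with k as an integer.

8

one valid order for events 1..7 is op1, op2:
after step 1 (op1 store(11)): value 11
after step 2 (op2 load() → 11): value 11
adding event 8 (op3 responds at 8) leaves no legal real-time order
no escape via the 2 pending operations (op4, op5): every completion choice fails
e.g. op1, op2, op3 (pending dropped): illegal at step 3, since op3 load() → 6 cannot apply there
e.g. op1, op3, op2 (pending dropped): illegal at step 2, since op3 load() → 6 cannot apply there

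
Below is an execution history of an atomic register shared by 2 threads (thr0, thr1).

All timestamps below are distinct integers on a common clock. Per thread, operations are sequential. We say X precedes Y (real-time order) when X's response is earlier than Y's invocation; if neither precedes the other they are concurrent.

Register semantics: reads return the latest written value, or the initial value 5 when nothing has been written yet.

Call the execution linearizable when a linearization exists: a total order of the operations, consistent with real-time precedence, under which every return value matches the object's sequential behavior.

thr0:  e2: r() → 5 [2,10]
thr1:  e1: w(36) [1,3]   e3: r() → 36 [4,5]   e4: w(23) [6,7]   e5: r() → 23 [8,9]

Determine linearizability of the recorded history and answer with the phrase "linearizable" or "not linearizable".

witness order: e2, e1, e3, e4, e5
1. e2 r() → 5, leaving value 5
2. e1 w(36), leaving value 36
3. e3 r() → 36, leaving value 36
4. e4 w(23), leaving value 23
5. e5 r() → 23, leaving value 23

linearizable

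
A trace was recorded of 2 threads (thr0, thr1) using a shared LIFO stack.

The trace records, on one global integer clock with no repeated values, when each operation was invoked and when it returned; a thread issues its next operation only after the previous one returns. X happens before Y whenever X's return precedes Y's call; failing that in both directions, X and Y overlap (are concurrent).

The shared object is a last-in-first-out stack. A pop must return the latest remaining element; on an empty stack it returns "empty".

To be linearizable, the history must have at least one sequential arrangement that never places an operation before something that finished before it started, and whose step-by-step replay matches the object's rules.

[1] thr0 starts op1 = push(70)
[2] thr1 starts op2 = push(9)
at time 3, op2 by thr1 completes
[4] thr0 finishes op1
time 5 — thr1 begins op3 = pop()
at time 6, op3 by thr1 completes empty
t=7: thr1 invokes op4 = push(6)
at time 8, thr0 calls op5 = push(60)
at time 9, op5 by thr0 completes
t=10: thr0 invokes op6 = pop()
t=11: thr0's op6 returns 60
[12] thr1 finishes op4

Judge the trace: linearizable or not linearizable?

not linearizable

events 1..5 are fine; event 6 — the response of op3 at time 6 — makes the prefix non-linearizable
all 2 real-time-respecting orders fail — 3 completed LIFO stack operations, no legal replay
for example op1, op2, op3 fails at step 3: op3 pop() → empty is not legal there
for example op2, op1, op3 fails at step 3: op3 pop() → empty is not legal there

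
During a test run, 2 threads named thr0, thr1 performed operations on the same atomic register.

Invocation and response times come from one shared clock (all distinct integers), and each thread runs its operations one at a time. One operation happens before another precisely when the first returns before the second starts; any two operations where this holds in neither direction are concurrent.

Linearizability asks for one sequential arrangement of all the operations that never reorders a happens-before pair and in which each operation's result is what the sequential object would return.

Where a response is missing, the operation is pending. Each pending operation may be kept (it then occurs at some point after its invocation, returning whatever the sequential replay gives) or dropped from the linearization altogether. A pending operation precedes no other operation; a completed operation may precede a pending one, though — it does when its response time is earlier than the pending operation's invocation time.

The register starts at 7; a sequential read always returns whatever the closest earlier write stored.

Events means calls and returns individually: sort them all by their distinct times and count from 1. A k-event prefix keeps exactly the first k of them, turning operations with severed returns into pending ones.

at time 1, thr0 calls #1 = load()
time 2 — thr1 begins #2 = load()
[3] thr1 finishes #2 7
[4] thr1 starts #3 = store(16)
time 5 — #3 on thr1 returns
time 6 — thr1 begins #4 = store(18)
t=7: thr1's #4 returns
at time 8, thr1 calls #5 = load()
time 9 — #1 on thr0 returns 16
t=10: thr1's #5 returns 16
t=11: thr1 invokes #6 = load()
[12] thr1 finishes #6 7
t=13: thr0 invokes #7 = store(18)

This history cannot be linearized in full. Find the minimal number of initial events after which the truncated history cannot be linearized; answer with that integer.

a valid linearization of events 1..9 exists, for instance #2, #3, #1, #4:
step 1: #2 load() → 7 — value 7
step 2: #3 store(16) — value 16
step 3: #1 load() → 16 — value 16
step 4: #4 store(18) — value 18
adding event 10 (#5 responds at 10) leaves no legal real-time order
take #1, #2, #3, #4, #5: step 1 already fails, because #1 load() → 16 cannot occur there
take #2, #1, #3, #4, #5: step 2 already fails, because #1 load() → 16 cannot occur there

10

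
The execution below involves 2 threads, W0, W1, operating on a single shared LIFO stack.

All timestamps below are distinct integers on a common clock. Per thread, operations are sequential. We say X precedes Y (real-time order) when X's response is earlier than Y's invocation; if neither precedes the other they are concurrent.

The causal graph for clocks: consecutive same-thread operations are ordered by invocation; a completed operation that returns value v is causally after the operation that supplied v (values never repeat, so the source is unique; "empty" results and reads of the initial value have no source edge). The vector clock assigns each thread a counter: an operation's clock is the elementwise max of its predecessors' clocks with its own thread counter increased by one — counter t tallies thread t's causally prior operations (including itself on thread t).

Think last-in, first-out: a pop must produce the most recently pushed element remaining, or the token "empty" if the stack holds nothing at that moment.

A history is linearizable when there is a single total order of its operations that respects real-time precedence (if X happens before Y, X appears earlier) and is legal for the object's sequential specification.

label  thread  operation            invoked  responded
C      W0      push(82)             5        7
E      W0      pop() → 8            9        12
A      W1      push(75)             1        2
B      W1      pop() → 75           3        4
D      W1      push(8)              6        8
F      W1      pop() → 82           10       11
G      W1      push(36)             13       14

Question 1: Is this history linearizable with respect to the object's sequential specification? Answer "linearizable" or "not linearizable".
one valid linearization: A, B, C, D, E, F, G
step 1: A push(75) — stack <75>
step 2: B pop() → 75 — stack <>
step 3: C push(82) — stack <82>
step 4: D push(8) — stack <82,8>
step 5: E pop() → 8 — stack <82>
step 6: F pop() → 82 — stack <>
step 7: G push(36) — stack <36>

linearizable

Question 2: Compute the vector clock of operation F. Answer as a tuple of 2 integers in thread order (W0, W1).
VC(A, invoked at 1): no causal predecessors; +1 on W1 → (0, 1)
VC(C, invoked at 5): no causal predecessors; +1 on W0 → (1, 0)
merge at B (invoked 3): VC(A)=(0, 1), own-thread bump on W1 → (0, 2)
merge at D (invoked 6): VC(B)=(0, 2), own-thread bump on W1 → (0, 3)
merge at F (invoked 10): VC(C)=(1, 0), VC(D)=(0, 3), own-thread bump on W1 → (1, 4)
merge at E (invoked 9): VC(C)=(1, 0), VC(D)=(0, 3), own-thread bump on W0 → (2, 3)
merge at G (invoked 13): VC(F)=(1, 4), own-thread bump on W1 → (1, 5)
target: VC(F) = (1, 4)

(1, 4)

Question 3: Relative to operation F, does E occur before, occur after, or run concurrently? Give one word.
E spans [9,12], F spans [10,11]
the intervals overlap in both directions

concurrent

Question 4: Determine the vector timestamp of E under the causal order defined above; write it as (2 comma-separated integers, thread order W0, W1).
A, invoked 1, has no incoming edges; only W1's bump applies → (0, 1)
C, invoked 5, has no incoming edges; only W0's bump applies → (1, 0)
B, invoked 3, takes VC(A)=(0, 1) under max, adds 1 for W1 → (0, 2)
D, invoked 6, takes VC(B)=(0, 2) under max, adds 1 for W1 → (0, 3)
F, invoked 10, takes VC(C)=(1, 0), VC(D)=(0, 3) under max, adds 1 for W1 → (1, 4)
E, invoked 9, takes VC(C)=(1, 0), VC(D)=(0, 3) under max, adds 1 for W0 → (2, 3)
G, invoked 13, takes VC(F)=(1, 4) under max, adds 1 for W1 → (1, 5)
target: VC(E) = (2, 3)

(2, 3)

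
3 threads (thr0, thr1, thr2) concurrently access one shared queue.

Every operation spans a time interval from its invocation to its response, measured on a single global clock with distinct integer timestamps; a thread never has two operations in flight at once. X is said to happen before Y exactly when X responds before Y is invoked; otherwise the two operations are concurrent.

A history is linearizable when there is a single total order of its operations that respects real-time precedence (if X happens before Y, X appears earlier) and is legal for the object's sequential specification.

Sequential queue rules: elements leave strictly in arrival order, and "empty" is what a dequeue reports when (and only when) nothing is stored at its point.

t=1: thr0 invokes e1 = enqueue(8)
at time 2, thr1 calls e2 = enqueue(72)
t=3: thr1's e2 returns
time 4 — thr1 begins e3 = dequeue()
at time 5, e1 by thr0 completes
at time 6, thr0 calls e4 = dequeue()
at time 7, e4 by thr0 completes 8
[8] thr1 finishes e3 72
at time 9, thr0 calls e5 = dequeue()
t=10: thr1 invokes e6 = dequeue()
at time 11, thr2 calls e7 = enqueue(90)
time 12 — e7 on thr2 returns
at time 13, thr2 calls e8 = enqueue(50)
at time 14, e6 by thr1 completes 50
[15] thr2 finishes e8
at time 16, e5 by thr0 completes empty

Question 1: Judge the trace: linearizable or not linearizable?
not linearizable

already the first 16 events (up to e5's response at time 16) admit no linearization; the first 15 still do
the 8 completed operations admit 60 real-time orders; each fails the queue replay
one such order, e1, e2, e3, e4, e5, e6, e7, e8, breaks at step 3 where e3 dequeue() → 72 is illegal
one such order, e1, e2, e3, e4, e5, e7, e6, e8, breaks at step 3 where e3 dequeue() → 72 is illegal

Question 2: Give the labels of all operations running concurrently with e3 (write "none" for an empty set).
e1, e4

overlap test against e3 [4,8]: concurrent iff the interval meets 4..8
e1 [1,5]: concurrent
e2 [2,3]: before
e4 [6,7]: concurrent
e5 [9,16]: after
e6 [10,14]: after
e7 [11,12]: after
e8 [13,15]: after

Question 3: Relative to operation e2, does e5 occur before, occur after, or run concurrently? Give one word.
after

e5 spans [9,16], e2 spans [2,3]
resp(e2)=3 < inv(e5)=9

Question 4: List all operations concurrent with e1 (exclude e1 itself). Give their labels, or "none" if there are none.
e2, e3

e1 runs from 1 to 5; window-overlapping ops are concurrent
e2 [2,3]: concurrent
e3 [4,8]: concurrent
e4 [6,7]: after
e5 [9,16]: after
e6 [10,14]: after
e7 [11,12]: after
e8 [13,15]: after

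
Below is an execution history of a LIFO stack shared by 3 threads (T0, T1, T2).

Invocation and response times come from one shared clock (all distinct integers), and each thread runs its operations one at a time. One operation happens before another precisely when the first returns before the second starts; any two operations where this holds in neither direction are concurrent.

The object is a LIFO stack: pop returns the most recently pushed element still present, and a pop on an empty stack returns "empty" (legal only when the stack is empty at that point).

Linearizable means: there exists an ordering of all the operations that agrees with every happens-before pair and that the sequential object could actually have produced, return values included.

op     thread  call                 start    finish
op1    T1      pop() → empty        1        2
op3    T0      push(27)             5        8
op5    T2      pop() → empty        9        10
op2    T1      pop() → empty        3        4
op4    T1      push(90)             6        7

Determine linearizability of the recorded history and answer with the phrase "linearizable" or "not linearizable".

not linearizable

prefix check: 1..9 passes, 1..10 fails once op5's time-10 response joins
2 orders of the 5 completed LIFO stack ops respect real time; none is legal
one such order, op1, op2, op3, op4, op5, breaks at step 5 where op5 pop() → empty is illegal
one such order, op1, op2, op4, op3, op5, breaks at step 5 where op5 pop() → empty is illegal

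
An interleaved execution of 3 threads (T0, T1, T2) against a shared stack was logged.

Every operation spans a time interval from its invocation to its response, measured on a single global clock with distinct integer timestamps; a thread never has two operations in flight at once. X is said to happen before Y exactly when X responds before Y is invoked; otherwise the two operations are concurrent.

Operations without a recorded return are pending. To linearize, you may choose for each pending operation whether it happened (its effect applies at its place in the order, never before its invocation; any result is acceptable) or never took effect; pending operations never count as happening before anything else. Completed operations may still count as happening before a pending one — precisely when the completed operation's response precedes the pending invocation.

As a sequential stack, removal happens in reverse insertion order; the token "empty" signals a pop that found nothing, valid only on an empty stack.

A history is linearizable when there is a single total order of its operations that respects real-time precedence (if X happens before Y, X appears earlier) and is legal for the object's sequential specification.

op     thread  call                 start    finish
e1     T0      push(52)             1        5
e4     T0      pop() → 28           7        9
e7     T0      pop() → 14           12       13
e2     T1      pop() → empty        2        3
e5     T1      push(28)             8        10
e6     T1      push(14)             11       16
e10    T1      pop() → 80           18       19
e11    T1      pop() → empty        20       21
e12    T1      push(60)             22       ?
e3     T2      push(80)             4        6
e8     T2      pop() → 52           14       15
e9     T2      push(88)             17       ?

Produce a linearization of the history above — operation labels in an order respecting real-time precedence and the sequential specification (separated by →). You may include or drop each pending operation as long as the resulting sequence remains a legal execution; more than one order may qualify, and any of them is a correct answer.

1. e2 pop() → empty, leaving stack <>
2. e3 push(80), leaving stack <80>
3. e1 push(52), leaving stack <80,52>
4. e5 push(28), leaving stack <80,52,28>
5. e4 pop() → 28, leaving stack <80,52>
6. e6 push(14), leaving stack <80,52,14>
7. e7 pop() → 14, leaving stack <80,52>
8. e8 pop() → 52, leaving stack <80>
9. e10 pop() → 80, leaving stack <>
10. e11 pop() → empty, leaving stack <>

e2 → e3 → e1 → e5 → e4 → e6 → e7 → e8 → e10 → e11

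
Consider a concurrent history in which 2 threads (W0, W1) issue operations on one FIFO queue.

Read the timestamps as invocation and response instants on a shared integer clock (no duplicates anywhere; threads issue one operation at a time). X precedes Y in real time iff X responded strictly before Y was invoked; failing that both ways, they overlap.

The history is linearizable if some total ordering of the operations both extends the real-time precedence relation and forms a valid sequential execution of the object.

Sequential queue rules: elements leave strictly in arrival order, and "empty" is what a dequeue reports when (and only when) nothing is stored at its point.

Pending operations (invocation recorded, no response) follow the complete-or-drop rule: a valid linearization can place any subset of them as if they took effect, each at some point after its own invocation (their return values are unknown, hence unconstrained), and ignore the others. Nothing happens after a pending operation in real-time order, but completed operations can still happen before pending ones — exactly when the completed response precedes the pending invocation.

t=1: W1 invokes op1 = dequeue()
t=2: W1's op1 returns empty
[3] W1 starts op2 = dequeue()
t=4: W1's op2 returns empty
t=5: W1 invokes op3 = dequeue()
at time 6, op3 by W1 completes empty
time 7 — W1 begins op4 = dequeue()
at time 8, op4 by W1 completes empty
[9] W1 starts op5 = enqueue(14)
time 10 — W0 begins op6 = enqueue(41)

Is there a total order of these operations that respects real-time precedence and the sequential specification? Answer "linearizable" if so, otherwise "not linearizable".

linearizable

witness order: op1, op2, op3, op4
1. op1 dequeue() → empty, leaving queue <>
2. op2 dequeue() → empty, leaving queue <>
3. op3 dequeue() → empty, leaving queue <>
4. op4 dequeue() → empty, leaving queue <>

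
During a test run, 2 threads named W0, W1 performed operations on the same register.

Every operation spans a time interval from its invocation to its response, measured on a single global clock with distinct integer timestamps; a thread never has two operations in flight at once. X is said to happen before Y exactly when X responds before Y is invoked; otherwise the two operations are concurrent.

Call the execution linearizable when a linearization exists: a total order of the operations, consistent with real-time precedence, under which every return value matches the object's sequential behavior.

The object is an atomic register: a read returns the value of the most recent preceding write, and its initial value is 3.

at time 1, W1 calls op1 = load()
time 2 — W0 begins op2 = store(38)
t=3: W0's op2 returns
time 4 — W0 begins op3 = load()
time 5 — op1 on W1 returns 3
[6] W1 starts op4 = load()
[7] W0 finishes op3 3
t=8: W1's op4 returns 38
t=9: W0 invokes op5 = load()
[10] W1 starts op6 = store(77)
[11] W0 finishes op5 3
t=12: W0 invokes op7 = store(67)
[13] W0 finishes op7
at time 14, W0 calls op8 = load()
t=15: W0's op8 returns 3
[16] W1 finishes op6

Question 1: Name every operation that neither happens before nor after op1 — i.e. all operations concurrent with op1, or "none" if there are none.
op2, op3

concurrent with op1 ([1,5]): every op whose interval crosses 1..5
op2 [2,3]: concurrent
op3 [4,7]: concurrent
op4 [6,8]: after
op5 [9,11]: after
op6 [10,16]: after
op7 [12,13]: after
op8 [14,15]: after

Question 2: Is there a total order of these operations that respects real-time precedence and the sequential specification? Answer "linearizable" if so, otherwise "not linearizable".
not linearizable

cut after 6 events: linearizable; cut after 7 events (op3 responds, time 7): not linearizable
no legal order exists: 3 real-time-consistent candidates over 3 completed register operations, all rejected
include/drop combinations of the 1 pending operation (op4) were all tried; none helps
take op1, op2, op3 (pending dropped): step 3 already fails, because op3 load() → 3 cannot occur there
take op2, op1, op3 (pending dropped): step 2 already fails, because op1 load() → 3 cannot occur there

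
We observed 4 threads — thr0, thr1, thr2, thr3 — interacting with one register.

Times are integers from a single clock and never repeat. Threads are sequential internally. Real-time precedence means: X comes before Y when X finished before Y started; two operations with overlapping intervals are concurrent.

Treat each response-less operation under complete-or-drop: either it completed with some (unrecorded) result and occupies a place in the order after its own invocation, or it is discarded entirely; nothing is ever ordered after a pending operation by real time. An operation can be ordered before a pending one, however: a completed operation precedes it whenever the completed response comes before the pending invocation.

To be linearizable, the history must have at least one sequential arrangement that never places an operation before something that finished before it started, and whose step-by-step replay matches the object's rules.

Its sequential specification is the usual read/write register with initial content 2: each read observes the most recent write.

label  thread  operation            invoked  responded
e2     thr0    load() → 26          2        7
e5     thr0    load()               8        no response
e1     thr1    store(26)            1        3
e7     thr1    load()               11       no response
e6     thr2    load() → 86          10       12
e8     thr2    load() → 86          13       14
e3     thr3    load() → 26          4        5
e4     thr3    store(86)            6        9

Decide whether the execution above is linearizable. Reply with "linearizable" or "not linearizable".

linearizable

a witness: e1, e2, e3, e4, e5, e6, e7, e8
step 1: e1 store(26) — value 26
step 2: e2 load() → 26 — value 26
step 3: e3 load() → 26 — value 26
step 4: e4 store(86) — value 86
step 5: e5 load() (pending, included) — value 86
step 6: e6 load() → 86 — value 86
step 7: e7 load() (pending, included) — value 86
step 8: e8 load() → 86 — value 86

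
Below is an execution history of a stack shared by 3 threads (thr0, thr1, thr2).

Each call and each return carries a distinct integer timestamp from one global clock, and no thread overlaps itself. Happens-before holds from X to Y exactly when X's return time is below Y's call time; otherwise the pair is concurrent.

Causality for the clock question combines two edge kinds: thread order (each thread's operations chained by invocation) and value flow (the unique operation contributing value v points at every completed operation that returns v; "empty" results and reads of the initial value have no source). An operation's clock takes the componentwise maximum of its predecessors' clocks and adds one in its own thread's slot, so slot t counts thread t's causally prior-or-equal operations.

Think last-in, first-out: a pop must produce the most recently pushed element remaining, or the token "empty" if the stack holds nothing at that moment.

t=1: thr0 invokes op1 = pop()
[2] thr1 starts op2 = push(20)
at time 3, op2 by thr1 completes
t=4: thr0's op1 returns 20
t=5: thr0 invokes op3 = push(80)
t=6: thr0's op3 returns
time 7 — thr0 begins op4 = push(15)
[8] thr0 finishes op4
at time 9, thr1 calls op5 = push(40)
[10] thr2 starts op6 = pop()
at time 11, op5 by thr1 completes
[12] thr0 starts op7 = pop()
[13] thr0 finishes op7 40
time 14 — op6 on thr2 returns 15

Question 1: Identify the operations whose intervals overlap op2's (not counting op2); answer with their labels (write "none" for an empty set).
Answer: op1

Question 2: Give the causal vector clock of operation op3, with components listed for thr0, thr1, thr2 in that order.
Answer: (2, 1, 0)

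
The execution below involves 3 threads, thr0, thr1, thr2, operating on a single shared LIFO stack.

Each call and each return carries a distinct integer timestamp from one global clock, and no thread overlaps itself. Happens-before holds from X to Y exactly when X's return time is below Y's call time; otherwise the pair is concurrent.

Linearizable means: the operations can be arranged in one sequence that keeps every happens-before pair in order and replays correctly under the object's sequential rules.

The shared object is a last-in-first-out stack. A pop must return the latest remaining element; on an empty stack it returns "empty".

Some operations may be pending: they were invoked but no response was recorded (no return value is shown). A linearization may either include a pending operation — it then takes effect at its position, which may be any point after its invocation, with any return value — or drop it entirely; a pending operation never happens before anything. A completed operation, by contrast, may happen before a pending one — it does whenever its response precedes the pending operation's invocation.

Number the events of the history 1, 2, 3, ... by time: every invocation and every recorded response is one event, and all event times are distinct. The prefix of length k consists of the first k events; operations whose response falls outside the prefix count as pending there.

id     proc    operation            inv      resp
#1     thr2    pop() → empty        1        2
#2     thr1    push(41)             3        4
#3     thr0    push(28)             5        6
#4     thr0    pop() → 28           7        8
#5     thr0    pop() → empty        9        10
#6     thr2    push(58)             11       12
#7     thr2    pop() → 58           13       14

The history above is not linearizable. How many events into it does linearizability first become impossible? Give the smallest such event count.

10

events 1..9 are linearizable, e.g. via #1, #2, #3, #4:
1. #1 pop() → empty, leaving stack <>
2. #2 push(41), leaving stack <41>
3. #3 push(28), leaving stack <41,28>
4. #4 pop() → 28, leaving stack <41>
at event 10 (#5's time-10 response) nothing linearizes any more
take #1, #2, #3, #4, #5: step 5 already fails, because #5 pop() → empty cannot occur there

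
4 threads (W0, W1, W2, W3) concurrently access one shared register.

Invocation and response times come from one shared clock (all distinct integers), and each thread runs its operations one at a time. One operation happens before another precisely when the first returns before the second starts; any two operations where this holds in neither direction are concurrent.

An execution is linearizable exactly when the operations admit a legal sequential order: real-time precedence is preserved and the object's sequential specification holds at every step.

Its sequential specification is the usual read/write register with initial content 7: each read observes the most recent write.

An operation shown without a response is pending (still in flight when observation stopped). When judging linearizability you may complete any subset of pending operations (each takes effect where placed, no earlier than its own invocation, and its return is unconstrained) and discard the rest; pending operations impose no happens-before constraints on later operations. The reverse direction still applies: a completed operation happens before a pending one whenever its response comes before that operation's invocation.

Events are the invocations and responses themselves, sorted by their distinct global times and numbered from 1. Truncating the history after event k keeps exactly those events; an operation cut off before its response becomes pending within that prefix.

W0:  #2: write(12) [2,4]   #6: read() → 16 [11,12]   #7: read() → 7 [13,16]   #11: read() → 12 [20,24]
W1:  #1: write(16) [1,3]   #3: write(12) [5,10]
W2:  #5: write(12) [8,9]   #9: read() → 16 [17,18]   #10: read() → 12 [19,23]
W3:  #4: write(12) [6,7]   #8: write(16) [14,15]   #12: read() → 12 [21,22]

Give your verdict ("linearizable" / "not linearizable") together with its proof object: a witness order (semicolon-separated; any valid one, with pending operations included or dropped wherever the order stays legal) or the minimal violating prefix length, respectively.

not linearizable — minimal violating prefix: 12 events

the violation lands at event 12, #6's response at time 12: events 1..11 linearize, events 1..12 do not
real-time-consistent orders of the 6 completed operations: 6 — all fail the register replay
sample order #1, #2, #3, #4, #5, #6 stalls at step 6 — #6 read() → 16 has no legal effect
sample order #1, #2, #4, #3, #5, #6 stalls at step 6 — #6 read() → 16 has no legal effect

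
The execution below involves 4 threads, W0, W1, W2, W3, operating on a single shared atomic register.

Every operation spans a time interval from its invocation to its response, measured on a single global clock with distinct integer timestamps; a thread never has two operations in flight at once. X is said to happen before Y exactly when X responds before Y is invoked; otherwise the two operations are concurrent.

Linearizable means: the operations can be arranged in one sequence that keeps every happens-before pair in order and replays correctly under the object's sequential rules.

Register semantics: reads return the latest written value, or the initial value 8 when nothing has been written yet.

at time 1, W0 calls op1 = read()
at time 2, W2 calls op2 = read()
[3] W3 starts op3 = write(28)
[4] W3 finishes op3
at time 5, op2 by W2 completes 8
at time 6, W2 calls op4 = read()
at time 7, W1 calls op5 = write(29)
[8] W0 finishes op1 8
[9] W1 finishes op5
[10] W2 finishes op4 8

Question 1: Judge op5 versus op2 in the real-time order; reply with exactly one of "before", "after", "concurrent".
Answer: after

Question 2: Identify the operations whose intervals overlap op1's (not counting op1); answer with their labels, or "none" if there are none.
Answer: op2, op3, op4, op5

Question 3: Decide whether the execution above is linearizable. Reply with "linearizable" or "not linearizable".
not linearizable

the violation lands at event 10, op4's response at time 10: events 1..9 linearize, events 1..10 do not
every one of the 20 real-time-consistent orders over 5 completed atomic register ops fails the sequential spec
for example op1, op2, op3, op4, op5 fails at step 4: op4 read() → 8 is not legal there
for example op1, op2, op3, op5, op4 fails at step 5: op4 read() → 8 is not legal there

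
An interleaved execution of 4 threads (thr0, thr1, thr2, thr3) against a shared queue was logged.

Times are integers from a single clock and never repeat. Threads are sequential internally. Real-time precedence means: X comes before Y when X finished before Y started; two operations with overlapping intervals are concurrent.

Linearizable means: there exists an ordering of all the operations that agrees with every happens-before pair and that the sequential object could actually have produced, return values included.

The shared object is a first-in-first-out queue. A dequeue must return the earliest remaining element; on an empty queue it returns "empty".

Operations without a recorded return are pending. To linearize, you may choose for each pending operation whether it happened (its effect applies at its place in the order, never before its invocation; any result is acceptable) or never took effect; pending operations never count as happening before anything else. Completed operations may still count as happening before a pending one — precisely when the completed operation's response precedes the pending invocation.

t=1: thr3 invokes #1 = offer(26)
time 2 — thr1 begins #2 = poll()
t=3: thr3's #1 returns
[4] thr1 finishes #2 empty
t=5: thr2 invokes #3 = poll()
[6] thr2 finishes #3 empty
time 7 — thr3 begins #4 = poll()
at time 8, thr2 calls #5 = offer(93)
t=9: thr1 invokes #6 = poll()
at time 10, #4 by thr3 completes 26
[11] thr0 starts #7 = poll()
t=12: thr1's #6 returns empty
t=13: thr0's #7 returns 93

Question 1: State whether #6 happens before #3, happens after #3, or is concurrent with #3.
#6 spans [9,12], #3 spans [5,6]
resp(#3)=6 < inv(#6)=9

after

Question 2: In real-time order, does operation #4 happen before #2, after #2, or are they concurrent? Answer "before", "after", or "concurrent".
#4 spans [7,10], #2 spans [2,4]
resp(#2)=4 < inv(#4)=7

after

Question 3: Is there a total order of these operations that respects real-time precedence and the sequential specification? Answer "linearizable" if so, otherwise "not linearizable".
through event 5 a valid linearization exists; event 6 (#3 responding at time 6) ends that
2 orders of the 3 completed queue ops respect real time; none is legal
one such order, #1, #2, #3, breaks at step 2 where #2 poll() → empty is illegal
one such order, #2, #1, #3, breaks at step 3 where #3 poll() → empty is illegal

not linearizable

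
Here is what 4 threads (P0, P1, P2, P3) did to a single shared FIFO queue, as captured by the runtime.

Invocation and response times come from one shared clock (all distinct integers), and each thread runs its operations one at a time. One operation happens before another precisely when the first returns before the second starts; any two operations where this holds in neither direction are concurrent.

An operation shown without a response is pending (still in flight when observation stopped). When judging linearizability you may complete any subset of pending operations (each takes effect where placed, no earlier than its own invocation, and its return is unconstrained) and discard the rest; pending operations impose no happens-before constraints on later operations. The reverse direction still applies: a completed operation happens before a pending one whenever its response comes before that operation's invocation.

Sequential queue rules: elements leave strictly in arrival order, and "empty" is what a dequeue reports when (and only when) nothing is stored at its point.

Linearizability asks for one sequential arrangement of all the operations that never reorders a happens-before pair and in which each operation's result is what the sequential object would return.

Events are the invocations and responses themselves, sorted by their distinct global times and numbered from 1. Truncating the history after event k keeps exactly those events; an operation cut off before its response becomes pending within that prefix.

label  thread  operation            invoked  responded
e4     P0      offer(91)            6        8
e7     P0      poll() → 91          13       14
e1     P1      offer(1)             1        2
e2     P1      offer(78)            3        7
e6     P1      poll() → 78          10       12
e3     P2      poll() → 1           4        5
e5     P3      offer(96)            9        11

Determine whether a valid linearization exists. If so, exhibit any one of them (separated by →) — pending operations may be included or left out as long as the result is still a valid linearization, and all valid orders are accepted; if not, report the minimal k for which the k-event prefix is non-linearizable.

linearizable — witness: e1 → e2 → e3 → e4 → e5 → e6 → e7

step 1: e1 offer(1) — queue <1>
step 2: e2 offer(78) — queue <1,78>
step 3: e3 poll() → 1 — queue <78>
step 4: e4 offer(91) — queue <78,91>
step 5: e5 offer(96) — queue <78,91,96>
step 6: e6 poll() → 78 — queue <91,96>
step 7: e7 poll() → 91 — queue <96>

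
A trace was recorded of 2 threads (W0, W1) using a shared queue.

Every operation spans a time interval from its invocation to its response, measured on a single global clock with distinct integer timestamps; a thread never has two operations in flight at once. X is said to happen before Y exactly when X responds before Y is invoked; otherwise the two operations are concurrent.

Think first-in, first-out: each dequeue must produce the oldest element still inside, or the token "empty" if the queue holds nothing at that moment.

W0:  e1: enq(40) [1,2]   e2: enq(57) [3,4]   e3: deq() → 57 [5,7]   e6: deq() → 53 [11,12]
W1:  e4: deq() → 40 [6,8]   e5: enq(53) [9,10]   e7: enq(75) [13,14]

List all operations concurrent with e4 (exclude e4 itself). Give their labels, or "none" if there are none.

e3

concurrent with e4 ([6,8]): every op whose interval crosses 6..8
e1 [1,2]: before
e2 [3,4]: before
e3 [5,7]: concurrent
e5 [9,10]: after
e6 [11,12]: after
e7 [13,14]: after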